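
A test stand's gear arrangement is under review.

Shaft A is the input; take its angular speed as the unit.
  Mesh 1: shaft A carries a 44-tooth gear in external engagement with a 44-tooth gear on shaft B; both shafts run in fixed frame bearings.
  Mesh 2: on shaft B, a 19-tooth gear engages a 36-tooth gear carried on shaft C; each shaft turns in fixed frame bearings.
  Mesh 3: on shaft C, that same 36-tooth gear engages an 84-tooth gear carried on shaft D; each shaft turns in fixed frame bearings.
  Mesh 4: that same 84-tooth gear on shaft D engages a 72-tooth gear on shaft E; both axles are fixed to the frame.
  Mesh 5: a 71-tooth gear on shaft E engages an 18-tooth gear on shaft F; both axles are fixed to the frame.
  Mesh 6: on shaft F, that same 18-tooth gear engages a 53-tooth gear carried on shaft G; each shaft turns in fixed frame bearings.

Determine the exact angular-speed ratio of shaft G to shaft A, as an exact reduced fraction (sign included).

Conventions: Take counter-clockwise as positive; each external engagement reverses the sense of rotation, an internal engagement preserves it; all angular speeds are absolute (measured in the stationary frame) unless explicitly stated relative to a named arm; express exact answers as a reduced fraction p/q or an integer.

class = fixed-axis compound train [6 meshes; 6 ratios multiply, 6 sense flips]
mesh 1 [44T→44T]: running ratio 1, sense −
mesh 2 [19T→36T]: running ratio 19/36, sense +
mesh 3 [36T→84T]: running ratio 19/84, sense −
mesh 4 [84T→72T]: running ratio 19/72, sense +
mesh 5 [71T→18T]: running ratio 1349/1296, sense −
mesh 6 [18T→53T]: running ratio 1349/3816, sense +
ω_out/ω_in = 1349/3816

1349/3816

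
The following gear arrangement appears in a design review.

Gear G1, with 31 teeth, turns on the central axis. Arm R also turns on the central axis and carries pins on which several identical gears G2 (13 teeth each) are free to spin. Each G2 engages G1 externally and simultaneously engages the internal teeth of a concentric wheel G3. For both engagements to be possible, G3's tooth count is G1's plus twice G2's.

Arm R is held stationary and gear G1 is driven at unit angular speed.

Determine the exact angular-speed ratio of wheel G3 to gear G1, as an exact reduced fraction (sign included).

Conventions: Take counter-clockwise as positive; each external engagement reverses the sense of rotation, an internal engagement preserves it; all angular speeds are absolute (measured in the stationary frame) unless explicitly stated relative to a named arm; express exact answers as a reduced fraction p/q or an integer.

recognized (axles ride arm R): planetary set, 31/13/57 teeth
ring teeth: 31 + 2·13 = 57
31(ω_sun−ω_arm) = −57(ω_ring−ω_arm),  ω_arm = 0, ω_sun = 1
ω_ring = 0 − (31/57)(1−0) = -31/57
ω_out/ω_in = -31/57

-31/57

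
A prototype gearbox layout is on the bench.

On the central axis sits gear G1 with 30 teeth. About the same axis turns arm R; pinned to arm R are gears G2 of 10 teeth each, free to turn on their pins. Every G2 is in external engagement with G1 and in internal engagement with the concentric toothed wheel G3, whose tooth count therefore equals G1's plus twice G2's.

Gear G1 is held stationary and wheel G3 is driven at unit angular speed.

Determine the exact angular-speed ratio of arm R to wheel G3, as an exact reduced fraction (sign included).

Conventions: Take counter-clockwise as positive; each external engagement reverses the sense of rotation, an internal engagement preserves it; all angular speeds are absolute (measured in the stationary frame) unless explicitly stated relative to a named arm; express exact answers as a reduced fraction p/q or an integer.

planetary set (30T centre, 10T on arm, 50T internal) — Willis relation
ring teeth: 30 + 2·10 = 50
30(ω_sun−ω_arm) = −50(ω_ring−ω_arm),  ω_sun = 0, ω_ring = 1
30(0−ω_arm) = −50(1−ω_arm)  ⇒  80·ω_arm = 50  ⇒  ω_arm = 5/8
ω_out/ω_in = 5/8

5/8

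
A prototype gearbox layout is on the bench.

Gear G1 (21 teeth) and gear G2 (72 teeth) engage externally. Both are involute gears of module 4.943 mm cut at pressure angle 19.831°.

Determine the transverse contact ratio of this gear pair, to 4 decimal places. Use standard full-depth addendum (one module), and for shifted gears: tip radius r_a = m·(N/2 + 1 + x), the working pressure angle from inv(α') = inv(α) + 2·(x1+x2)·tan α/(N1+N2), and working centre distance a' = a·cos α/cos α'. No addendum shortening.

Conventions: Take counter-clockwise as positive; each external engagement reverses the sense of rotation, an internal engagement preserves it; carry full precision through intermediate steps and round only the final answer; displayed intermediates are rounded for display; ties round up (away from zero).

1.6985

single-mesh involute tooth geometry (21T engaging 72T at module 4.943)
base radii: r_b1 = 48.823604, r_b2 = 167.395213
tip radii: r_a1 = 56.844500, r_a2 = 182.891000
no profile shift: α' = α, a' = a
action lengths: √(r_a1²−r_b1²) = 29.112762, √(r_a2²−r_b2²) = 73.674694
base pitch p_b = π·m·cos α = 14.607988
CR = (29.112762 + 73.674694 − 229.849500·sin 19.83100°)/14.607988 = 1.698503
contact ratio ≈ 1.6985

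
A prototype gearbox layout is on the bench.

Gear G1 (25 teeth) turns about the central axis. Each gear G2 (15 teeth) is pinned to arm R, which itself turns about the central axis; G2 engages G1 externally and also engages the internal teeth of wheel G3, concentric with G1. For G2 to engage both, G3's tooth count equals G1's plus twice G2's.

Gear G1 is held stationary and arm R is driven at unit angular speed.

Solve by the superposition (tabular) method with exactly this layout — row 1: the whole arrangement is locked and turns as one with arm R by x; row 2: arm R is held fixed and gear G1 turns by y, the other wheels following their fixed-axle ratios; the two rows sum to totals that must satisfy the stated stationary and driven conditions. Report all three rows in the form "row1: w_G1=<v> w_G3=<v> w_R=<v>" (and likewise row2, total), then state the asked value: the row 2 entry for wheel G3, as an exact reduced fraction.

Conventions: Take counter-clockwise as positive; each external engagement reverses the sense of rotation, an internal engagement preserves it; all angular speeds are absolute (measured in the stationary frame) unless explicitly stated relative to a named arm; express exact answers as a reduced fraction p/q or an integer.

row1: w_G1=1 w_G3=1 w_R=1
row2: w_G1=-1 w_G3=5/11 w_R=0
total: w_G1=0 w_G3=16/11 w_R=1
asked value: 5/11

planetary set (25T centre, 15T on arm, 55T internal) — Willis relation
row 1: whole set turns with the arm by x
row 2 — arm fixed, fixed-axis ratios: sun y, ring −(25/55)·y, arm 0
boundary: total ω_sun = x + y = 0 and total ω_arm = x = 1  ⇒  y = -1, x = 1
row 2 ring = −(25/55)·(-1) = 5/11
totals (row 1 + row 2): sun 1 + (-1) = 0, ring 1 + 5/11 = 16/11, arm 1 + 0 = 1
asked cell (row2, ring) = 5/11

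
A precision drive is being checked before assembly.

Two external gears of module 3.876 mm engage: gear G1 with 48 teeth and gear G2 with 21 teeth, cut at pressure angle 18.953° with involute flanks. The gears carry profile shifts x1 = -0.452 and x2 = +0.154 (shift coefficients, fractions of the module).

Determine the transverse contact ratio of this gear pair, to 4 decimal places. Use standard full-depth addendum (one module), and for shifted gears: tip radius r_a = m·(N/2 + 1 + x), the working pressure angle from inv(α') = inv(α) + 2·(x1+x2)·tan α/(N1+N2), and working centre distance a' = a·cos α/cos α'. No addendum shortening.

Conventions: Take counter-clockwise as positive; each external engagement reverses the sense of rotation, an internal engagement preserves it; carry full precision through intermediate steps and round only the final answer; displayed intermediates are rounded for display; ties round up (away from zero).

topology: single-mesh involute geometry — m = 3.876, 48T/21T pair
base radii: r_b1 = 87.980734, r_b2 = 38.491571
tip radii: r_a1 = 95.148048, r_a2 = 45.170904
inv(α') = inv(18.953°) + 2·(-0.452+0.154)·tan α/(48+21) = 0.00965179  ⇒  α' = 17.37550°
a' = a·cos α / cos α' = 133.7220·cos 18.953°/cos 17.37550° = 132.519418
action lengths: √(r_a1²−r_b1²) = 36.229015, √(r_a2²−r_b2²) = 23.639152
base pitch p_b = π·m·cos α = 11.516651
CR = (36.229015 + 23.639152 − 132.519418·sin 17.37550°)/11.516651 = 1.762103
contact ratio ≈ 1.7621

1.7621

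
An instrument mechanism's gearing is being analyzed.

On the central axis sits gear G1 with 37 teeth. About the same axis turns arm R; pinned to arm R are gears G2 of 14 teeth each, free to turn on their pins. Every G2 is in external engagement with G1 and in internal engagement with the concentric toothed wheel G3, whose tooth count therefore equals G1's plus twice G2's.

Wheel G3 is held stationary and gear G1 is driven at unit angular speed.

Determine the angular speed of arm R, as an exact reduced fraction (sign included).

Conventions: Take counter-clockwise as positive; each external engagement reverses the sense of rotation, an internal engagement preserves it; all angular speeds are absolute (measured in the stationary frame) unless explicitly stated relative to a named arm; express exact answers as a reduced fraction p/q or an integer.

class = planetary set [G3 = 37+2·14 = 65; Willis about the carrier]
ring teeth: 37 + 2·14 = 65
37(ω_sun−ω_arm) = −65(ω_ring−ω_arm),  ω_ring = 0, ω_sun = 1
37(1−ω_arm) = −65(0−ω_arm)  ⇒  102·ω_arm = 37  ⇒  ω_arm = 37/102
exact speed ratio = 37/102

37/102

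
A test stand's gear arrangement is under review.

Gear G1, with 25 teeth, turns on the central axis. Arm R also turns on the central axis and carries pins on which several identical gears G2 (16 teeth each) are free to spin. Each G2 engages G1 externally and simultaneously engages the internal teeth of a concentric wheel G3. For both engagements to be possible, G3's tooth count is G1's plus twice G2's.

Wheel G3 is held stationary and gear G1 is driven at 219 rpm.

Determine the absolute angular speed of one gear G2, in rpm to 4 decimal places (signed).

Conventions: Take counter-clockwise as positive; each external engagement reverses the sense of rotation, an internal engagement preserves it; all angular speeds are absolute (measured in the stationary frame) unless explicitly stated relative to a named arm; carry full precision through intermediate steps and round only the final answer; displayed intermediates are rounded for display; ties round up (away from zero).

class = planetary set [G3 = 25+2·16 = 57; Willis about the carrier]
normalise by the input: solve with ω_sun = 1, then scale by 219 rpm
ring teeth: 25 + 2·16 = 57
25(ω_sun−ω_arm) = −57(ω_ring−ω_arm),  ω_ring = 0, ω_sun = 1
25(1−ω_arm) = −57(0−ω_arm)  ⇒  82·ω_arm = 25  ⇒  ω_arm = 25/82
sun–planet mesh: 25·(1−25/82) = −16·(ω_p−ω_arm)  ⇒  ω_p−ω_arm = -1425/1312
ω_p = 25/82 − 1425/1312 = -25/32
scale: ω_p = -25/32 × 219 rpm = -171.0938 rpm

-171.0938 rpm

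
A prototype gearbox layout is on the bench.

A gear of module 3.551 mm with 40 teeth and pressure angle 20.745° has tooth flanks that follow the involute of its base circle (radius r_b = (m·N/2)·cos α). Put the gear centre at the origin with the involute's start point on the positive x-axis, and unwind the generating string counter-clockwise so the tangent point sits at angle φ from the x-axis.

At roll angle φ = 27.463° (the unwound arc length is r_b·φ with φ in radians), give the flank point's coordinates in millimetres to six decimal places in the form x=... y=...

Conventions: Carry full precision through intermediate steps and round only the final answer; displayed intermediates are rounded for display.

recognized (one wheel, involute flank): single-mesh tooth geometry, m = 3.551, N = 40
pitch radius r_p = m·N/2 = 3.551·40/2 = 71.020000
base radius r_b = r_p·cos α = 71.020000·cos 20.745° = 66.415498
roll angle φ = 27.463° = 0.47931977 rad
x = r_b·(cos φ + φ·sin φ) = 73.612246
y = r_b·(sin φ − φ·cos φ) = 2.382393

x=73.612246 y=2.382393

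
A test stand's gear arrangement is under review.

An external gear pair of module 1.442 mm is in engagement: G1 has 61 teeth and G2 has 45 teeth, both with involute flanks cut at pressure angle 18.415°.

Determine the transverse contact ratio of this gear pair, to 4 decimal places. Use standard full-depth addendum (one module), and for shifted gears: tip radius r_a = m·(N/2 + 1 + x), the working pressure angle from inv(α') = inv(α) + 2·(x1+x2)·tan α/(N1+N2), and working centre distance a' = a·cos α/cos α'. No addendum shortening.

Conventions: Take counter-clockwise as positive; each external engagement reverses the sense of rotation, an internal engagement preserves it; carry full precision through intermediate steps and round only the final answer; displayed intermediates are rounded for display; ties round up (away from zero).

class = single-mesh tooth geometry [involute pair 61T × 45T, m = 1.442]
base radii: r_b1 = 41.728880, r_b2 = 30.783600
tip radii: r_a1 = 45.423000, r_a2 = 33.887000
no profile shift: α' = α, a' = a
action lengths: √(r_a1²−r_b1²) = 17.942951, √(r_a2²−r_b2²) = 14.166818
base pitch p_b = π·m·cos α = 4.298201
CR = (17.942951 + 14.166818 − 76.426000·sin 18.41500°)/4.298201 = 1.853564
contact ratio ≈ 1.8536

1.8536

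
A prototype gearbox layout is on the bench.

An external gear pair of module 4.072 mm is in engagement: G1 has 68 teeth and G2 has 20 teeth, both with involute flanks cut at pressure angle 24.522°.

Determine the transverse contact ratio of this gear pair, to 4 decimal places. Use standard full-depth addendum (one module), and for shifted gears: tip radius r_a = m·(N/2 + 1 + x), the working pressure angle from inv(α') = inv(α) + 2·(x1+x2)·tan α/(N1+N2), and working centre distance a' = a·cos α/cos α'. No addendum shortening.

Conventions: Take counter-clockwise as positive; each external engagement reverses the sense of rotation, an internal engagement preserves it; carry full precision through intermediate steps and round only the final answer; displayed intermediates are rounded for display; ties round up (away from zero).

1.5029

recognized (one external pair, fixed centres): single-mesh tooth geometry, m = 4.072, N1 = 68, N2 = 20
base radii: r_b1 = 125.960264, r_b2 = 37.047136
tip radii: r_a1 = 142.520000, r_a2 = 44.792000
no profile shift: α' = α, a' = a
action lengths: √(r_a1²−r_b1²) = 66.678050, √(r_a2²−r_b2²) = 25.176039
base pitch p_b = π·m·cos α = 11.638701
CR = (66.678050 + 25.176039 − 179.168000·sin 24.52200°)/11.638701 = 1.502894
contact ratio ≈ 1.5029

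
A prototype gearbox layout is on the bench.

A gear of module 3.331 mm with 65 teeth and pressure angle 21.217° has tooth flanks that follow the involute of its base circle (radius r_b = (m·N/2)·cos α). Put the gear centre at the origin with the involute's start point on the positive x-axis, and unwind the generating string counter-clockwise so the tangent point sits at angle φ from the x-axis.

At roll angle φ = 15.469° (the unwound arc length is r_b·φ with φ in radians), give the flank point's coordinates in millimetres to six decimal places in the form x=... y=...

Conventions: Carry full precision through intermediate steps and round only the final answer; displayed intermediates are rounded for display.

x=104.530773 y=0.657209

class = single-mesh tooth geometry [base-circle involute, m = 3.331, 65T]
pitch radius r_p = m·N/2 = 3.331·65/2 = 108.257500
base radius r_b = r_p·cos α = 108.257500·cos 21.217° = 100.919424
roll angle φ = 15.469° = 0.26998498 rad
x = r_b·(cos φ + φ·sin φ) = 104.530773
y = r_b·(sin φ − φ·cos φ) = 0.657209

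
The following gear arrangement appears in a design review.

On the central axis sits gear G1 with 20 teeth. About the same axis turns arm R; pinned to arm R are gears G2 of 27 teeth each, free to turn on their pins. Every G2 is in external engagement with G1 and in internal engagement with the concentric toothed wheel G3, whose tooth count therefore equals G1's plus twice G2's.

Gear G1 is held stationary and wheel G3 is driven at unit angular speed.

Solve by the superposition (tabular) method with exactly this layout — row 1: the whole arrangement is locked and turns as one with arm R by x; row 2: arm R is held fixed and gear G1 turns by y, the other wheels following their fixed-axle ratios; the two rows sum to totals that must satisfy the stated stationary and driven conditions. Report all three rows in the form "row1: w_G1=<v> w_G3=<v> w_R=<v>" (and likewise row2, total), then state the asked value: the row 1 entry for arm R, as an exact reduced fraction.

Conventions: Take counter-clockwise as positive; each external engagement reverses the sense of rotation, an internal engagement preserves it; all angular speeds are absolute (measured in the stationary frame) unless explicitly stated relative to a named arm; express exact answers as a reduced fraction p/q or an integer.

planetary set (20T centre, 27T on arm, 74T internal) — Willis relation
superposition row 1 [locked train]: every member turns x
row 2 — arm fixed, fixed-axis ratios: sun y, ring −(20/74)·y, arm 0
boundary: total ω_sun = x + y = 0 and total ω_ring = x − (20/74)·y = 1  ⇒  y = -37/47, x = 37/47
row 2 ring = −(20/74)·(-37/47) = 10/47
totals (row 1 + row 2): sun 37/47 + (-37/47) = 0, ring 37/47 + 10/47 = 1, arm 37/47 + 0 = 37/47
asked cell (row1, arm) = 37/47

row1: w_G1=37/47 w_G3=37/47 w_R=37/47
row2: w_G1=-37/47 w_G3=10/47 w_R=0
total: w_G1=0 w_G3=1 w_R=37/47
asked value: 37/47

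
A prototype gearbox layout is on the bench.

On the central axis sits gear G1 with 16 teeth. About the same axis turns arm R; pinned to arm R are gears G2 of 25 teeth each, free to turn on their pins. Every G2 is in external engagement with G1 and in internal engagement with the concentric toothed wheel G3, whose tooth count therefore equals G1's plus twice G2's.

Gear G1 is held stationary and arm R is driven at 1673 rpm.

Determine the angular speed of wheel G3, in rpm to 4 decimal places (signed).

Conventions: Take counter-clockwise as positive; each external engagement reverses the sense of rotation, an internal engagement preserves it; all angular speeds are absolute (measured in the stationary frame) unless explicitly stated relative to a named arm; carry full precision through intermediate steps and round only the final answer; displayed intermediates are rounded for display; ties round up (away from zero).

planetary set (16T centre, 25T on arm, 66T internal) — Willis relation
normalise by the input: solve with ω_arm = 1, then scale by 1673 rpm
ring teeth: 16 + 2·25 = 66
16(ω_sun−ω_arm) = −66(ω_ring−ω_arm),  ω_sun = 0, ω_arm = 1
ω_ring = 1 − (16/66)(0−1) = 41/33
scale: ω_ring = 41/33 × 1673 rpm = +2078.5758 rpm

+2078.5758 rpm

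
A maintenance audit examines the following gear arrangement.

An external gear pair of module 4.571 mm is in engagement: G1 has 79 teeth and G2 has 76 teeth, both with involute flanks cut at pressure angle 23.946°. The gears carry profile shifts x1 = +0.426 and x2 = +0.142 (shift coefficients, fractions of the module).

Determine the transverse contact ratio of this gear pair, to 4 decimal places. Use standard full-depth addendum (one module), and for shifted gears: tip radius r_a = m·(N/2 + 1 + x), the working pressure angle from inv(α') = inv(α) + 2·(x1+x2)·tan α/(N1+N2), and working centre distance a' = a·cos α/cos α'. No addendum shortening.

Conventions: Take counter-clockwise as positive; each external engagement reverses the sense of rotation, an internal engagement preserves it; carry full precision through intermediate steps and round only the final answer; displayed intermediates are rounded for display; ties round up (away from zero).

recognized (one external pair, fixed centres): single-mesh tooth geometry, m = 4.571, N1 = 79, N2 = 76
base radii: r_b1 = 165.013884, r_b2 = 158.747534
tip radii: r_a1 = 187.072746, r_a2 = 178.918082
inv(α') = inv(23.946°) + 2·(+0.426+0.142)·tan α/(79+76) = 0.02941813  ⇒  α' = 24.85218°
a' = a·cos α / cos α' = 354.2525·cos 23.946°/cos 24.85218° = 356.803146
action lengths: √(r_a1²−r_b1²) = 88.128488, √(r_a2²−r_b2²) = 82.528180
base pitch p_b = π·m·cos α = 13.124213
CR = (88.128488 + 82.528180 − 356.803146·sin 24.85218°)/13.124213 = 1.577231
contact ratio ≈ 1.5772

1.5772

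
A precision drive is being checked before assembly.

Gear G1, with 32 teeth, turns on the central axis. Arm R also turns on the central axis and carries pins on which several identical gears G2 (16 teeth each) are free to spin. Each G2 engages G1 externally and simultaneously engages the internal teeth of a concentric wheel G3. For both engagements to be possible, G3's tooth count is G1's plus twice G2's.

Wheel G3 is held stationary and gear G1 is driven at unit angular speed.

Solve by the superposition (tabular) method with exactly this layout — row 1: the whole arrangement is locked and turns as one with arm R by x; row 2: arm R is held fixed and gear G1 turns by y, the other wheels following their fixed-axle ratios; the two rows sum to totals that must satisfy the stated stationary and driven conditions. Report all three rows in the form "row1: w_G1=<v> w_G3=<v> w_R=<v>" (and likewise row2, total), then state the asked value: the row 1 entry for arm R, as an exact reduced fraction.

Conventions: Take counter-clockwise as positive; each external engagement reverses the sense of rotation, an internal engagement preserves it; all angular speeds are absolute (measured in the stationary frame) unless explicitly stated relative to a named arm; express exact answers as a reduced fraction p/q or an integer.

row1: w_G1=1/3 w_G3=1/3 w_R=1/3
row2: w_G1=2/3 w_G3=-1/3 w_R=0
total: w_G1=1 w_G3=0 w_R=1/3
asked value: 1/3

planetary set (32T centre, 16T on arm, 64T internal) — Willis relation
superposition row 1 [locked train]: every member turns x
row 2 (arm held, sun turns y): ω_ring = −(32/64)·y, ω_arm = 0
boundary: total ω_ring = x − (32/64)·y = 0 and total ω_sun = x + y = 1  ⇒  y = 2/3, x = 1/3
row 2 ring = −(32/64)·2/3 = -1/3
totals (row 1 + row 2): sun 1/3 + 2/3 = 1, ring 1/3 + (-1/3) = 0, arm 1/3 + 0 = 1/3
asked cell (row1, arm) = 1/3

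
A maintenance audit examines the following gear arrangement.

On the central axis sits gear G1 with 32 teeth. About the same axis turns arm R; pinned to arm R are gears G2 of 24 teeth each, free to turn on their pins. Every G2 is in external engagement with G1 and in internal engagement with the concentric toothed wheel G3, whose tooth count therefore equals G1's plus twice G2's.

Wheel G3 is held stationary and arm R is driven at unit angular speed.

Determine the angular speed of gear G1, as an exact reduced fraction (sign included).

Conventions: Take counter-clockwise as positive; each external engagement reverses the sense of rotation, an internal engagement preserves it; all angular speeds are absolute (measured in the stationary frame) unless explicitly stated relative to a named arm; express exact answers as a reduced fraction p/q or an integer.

7/2

recognized (axles ride arm R): planetary set, 32/24/80 teeth
ring teeth: 32 + 2·24 = 80
32(ω_sun−ω_arm) = −80(ω_ring−ω_arm),  ω_ring = 0, ω_arm = 1
ω_sun = 1 − (80/32)(0−1) = 7/2
exact speed ratio = 7/2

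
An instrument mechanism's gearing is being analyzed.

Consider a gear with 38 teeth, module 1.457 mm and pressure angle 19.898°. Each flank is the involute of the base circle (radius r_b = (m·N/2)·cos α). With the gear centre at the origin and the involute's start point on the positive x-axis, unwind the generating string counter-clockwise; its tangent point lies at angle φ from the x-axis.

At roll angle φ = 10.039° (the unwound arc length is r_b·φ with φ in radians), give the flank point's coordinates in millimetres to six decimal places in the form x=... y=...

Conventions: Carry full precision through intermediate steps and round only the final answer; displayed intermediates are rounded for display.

topology: single-mesh involute geometry — m = 1.457, N = 38
pitch radius r_p = m·N/2 = 1.457·38/2 = 27.683000
base radius r_b = r_p·cos α = 27.683000·cos 19.898° = 26.030325
roll angle φ = 10.039° = 0.17521360 rad
x = r_b·(cos φ + φ·sin φ) = 26.426827
y = r_b·(sin φ − φ·cos φ) = 0.046529

x=26.426827 y=0.046529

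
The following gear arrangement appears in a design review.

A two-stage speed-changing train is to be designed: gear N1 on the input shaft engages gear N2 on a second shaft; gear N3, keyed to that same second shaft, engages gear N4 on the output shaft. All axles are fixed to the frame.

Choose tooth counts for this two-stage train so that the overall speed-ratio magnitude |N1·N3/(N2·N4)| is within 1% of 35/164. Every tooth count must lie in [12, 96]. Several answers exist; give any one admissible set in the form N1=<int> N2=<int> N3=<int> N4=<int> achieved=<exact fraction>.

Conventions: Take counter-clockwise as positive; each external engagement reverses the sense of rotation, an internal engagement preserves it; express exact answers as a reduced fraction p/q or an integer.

topology: fixed-axis compound train — 2 stages, target 35/164
target = 35/164 in lowest terms: an exact hit needs N1·N3 = k·35 and N2·N4 = k·164 for one integer k, every count in [12, 96]; additionally prefer no 1:1 stage (N1 ≠ N2, N3 ≠ N4)
k = 1…5: no 1:1-free in-range split of k·35 and k·164 into factor pairs; take k = 6
k = 6: N1·N3 = 210 = 14·15, N2·N4 = 984 = 12·82
achieved = 14·15/(12·82) = 35/164; |achieved − target| = 0 ≤ 7/3280 ✓

N1=14 N2=12 N3=15 N4=82 achieved=35/164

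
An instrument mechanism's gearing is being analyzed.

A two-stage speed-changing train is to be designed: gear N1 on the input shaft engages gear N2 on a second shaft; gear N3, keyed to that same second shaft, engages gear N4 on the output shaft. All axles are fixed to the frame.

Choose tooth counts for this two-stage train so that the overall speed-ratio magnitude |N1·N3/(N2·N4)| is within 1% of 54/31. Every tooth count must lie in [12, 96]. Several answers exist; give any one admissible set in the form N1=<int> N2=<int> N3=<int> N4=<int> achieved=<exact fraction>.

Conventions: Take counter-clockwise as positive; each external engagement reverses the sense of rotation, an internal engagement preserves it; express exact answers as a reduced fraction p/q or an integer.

class = fixed-axis compound train [2-stage, 54/31 wanted]
target = 54/31 in lowest terms: an exact hit needs N1·N3 = k·54 and N2·N4 = k·31 for one integer k, every count in [12, 96]; additionally prefer no 1:1 stage (N1 ≠ N2, N3 ≠ N4)
k = 1…11: no 1:1-free in-range split of k·54 and k·31 into factor pairs; take k = 12
k = 12: N1·N3 = 648 = 12·54, N2·N4 = 372 = 31·12
achieved = 12·54/(31·12) = 54/31; |achieved − target| = 0 ≤ 27/1550 ✓

N1=12 N2=31 N3=54 N4=12 achieved=54/31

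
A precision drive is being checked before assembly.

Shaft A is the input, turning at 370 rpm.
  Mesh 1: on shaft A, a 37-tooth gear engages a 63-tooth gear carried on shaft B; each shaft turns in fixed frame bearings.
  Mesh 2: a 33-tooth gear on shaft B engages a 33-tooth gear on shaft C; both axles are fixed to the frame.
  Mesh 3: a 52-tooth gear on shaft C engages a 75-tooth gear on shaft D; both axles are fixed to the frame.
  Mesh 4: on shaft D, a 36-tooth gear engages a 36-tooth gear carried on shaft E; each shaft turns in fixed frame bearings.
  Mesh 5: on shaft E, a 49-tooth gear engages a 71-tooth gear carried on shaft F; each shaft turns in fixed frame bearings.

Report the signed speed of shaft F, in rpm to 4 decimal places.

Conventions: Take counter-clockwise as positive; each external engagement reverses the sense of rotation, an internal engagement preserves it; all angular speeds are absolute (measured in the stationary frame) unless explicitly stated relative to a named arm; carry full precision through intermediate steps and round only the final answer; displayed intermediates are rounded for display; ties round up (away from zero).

5-mesh fixed-axis compound train (all bearings frame-fixed)
mesh 1 [37T→63T]: ω = 370.0000×37/63 = 217.3016 rpm, sense flips to −
mesh 2 [33T→33T]: ω = 217.3016×33/33 = 217.3016 rpm, sense flips to +
mesh 3 [52T→75T]: ω = 217.3016×52/75 = 150.6624 rpm, sense flips to −
mesh 4 [36T→36T]: ω = 150.6624×36/36 = 150.6624 rpm, sense flips to +
mesh 5 [49T→71T]: ω = 150.6624×49/71 = 103.9783 rpm, sense flips to −
signed output speed = -103.9783 rpm

-103.9783 rpm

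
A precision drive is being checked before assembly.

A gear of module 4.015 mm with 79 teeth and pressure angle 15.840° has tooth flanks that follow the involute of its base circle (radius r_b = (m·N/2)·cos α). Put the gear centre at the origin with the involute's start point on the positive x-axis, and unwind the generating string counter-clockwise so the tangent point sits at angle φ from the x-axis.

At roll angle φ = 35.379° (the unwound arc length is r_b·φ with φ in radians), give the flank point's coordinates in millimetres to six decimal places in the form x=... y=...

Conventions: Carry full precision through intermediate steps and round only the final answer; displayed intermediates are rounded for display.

x=178.942180 y=11.523055

single-mesh involute tooth geometry (79T wheel at module 4.015)
pitch radius r_p = m·N/2 = 4.015·79/2 = 158.592500
base radius r_b = r_p·cos α = 158.592500·cos 15.840° = 152.570374
roll angle φ = 35.379° = 0.61748004 rad
x = r_b·(cos φ + φ·sin φ) = 178.942180
y = r_b·(sin φ − φ·cos φ) = 11.523055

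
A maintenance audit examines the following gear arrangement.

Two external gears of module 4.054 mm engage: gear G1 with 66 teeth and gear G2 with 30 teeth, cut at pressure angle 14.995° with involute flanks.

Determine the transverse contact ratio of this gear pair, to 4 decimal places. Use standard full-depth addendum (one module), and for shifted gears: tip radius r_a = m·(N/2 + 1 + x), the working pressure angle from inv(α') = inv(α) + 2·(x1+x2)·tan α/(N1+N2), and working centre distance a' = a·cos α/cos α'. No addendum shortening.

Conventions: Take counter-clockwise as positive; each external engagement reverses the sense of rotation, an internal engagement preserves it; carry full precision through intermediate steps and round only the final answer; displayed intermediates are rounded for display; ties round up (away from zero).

2.0417

single-mesh involute tooth geometry (66T engaging 30T at module 4.054)
base radii: r_b1 = 129.226510, r_b2 = 58.739323
tip radii: r_a1 = 137.836000, r_a2 = 64.864000
no profile shift: α' = α, a' = a
action lengths: √(r_a1²−r_b1²) = 47.950725, √(r_a2²−r_b2²) = 27.514187
base pitch p_b = π·m·cos α = 12.302335
CR = (47.950725 + 27.514187 − 194.592000·sin 14.99500°)/12.302335 = 2.041661
contact ratio ≈ 2.0417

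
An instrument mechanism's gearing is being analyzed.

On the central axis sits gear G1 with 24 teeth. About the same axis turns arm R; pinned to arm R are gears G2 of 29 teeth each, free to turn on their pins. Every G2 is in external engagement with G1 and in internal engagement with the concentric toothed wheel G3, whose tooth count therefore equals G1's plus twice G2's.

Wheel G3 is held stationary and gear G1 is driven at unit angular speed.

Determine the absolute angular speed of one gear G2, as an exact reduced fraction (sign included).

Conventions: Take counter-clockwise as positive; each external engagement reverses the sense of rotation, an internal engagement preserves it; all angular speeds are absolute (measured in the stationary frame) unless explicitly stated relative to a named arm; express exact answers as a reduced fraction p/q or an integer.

-12/29

class = planetary set [G3 = 24+2·29 = 82; Willis about the carrier]
ring teeth: 24 + 2·29 = 82
24(ω_sun−ω_arm) = −82(ω_ring−ω_arm),  ω_ring = 0, ω_sun = 1
24(1−ω_arm) = −82(0−ω_arm)  ⇒  106·ω_arm = 24  ⇒  ω_arm = 12/53
sun–planet mesh: 24·(1−12/53) = −29·(ω_p−ω_arm)  ⇒  ω_p−ω_arm = -984/1537
ω_p = 12/53 − 984/1537 = -12/29
exact speed ratio = -12/29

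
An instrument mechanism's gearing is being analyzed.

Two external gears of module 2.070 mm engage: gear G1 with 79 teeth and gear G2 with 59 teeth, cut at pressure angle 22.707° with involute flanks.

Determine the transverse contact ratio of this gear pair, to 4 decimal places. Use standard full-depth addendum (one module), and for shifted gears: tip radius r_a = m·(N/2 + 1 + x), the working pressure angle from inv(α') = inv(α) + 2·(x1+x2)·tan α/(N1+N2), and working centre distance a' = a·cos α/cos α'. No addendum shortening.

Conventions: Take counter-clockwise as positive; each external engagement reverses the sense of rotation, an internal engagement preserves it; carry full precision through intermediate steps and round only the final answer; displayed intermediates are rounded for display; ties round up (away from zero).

single-mesh involute tooth geometry (79T engaging 59T at module 2.070)
base radii: r_b1 = 75.427471, r_b2 = 56.331909
tip radii: r_a1 = 83.835000, r_a2 = 63.135000
no profile shift: α' = α, a' = a
action lengths: √(r_a1²−r_b1²) = 36.592401, √(r_a2²−r_b2²) = 28.508670
base pitch p_b = π·m·cos α = 5.999048
CR = (36.592401 + 28.508670 − 142.830000·sin 22.70700°)/5.999048 = 1.661266
contact ratio ≈ 1.6613

1.6613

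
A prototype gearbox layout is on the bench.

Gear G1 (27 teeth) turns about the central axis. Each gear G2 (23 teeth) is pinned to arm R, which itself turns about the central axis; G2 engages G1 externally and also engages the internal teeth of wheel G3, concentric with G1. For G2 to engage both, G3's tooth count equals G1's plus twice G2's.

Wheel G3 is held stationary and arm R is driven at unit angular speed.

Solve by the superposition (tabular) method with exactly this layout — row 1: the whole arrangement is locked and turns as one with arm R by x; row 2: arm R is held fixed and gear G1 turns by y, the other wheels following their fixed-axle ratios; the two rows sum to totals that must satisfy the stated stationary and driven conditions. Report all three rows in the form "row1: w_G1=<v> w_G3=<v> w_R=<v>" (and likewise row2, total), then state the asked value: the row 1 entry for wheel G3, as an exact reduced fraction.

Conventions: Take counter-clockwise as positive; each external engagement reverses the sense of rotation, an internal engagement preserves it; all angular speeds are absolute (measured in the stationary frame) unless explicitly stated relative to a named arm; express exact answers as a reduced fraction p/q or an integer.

recognized (axles ride arm R): planetary set, 27/23/73 teeth
row 1 (train locked, turned with arm): all members turn x
row 2: sun turns y, ring = −(27/73)·y, arm 0
boundary: total ω_ring = x − (27/73)·y = 0 and total ω_arm = x = 1  ⇒  y = 73/27, x = 1
row 2 ring = −(27/73)·73/27 = -1
totals (row 1 + row 2): sun 1 + 73/27 = 100/27, ring 1 + (-1) = 0, arm 1 + 0 = 1
asked cell (row1, ring) = 1

row1: w_G1=1 w_G3=1 w_R=1
row2: w_G1=73/27 w_G3=-1 w_R=0
total: w_G1=100/27 w_G3=0 w_R=1
asked value: 1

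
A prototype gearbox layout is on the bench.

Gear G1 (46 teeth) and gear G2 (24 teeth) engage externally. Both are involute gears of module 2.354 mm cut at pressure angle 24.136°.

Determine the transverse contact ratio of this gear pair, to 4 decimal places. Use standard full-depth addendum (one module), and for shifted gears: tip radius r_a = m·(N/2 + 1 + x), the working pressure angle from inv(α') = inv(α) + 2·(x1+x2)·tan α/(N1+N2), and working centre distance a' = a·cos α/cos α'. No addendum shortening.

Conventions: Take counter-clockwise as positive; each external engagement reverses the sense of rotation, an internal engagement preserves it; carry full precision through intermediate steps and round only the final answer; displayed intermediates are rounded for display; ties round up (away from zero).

1.5111

recognized (one external pair, fixed centres): single-mesh tooth geometry, m = 2.354, N1 = 46, N2 = 24
base radii: r_b1 = 49.408768, r_b2 = 25.778487
tip radii: r_a1 = 56.496000, r_a2 = 30.602000
no profile shift: α' = α, a' = a
action lengths: √(r_a1²−r_b1²) = 27.396564, √(r_a2²−r_b2²) = 16.490967
base pitch p_b = π·m·cos α = 6.748792
CR = (27.396564 + 16.490967 − 82.390000·sin 24.13600°)/6.748792 = 1.511076
contact ratio ≈ 1.5111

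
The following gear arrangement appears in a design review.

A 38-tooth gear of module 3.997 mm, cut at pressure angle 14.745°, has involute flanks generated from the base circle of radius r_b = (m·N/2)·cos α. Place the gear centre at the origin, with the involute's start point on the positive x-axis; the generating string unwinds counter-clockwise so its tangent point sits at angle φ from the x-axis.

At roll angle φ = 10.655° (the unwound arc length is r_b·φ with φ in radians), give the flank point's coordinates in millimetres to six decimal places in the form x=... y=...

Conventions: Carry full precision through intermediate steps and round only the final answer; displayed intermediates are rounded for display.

x=74.701019 y=0.156897

class = single-mesh tooth geometry [base-circle involute, m = 3.997, 38T]
pitch radius r_p = m·N/2 = 3.997·38/2 = 75.943000
base radius r_b = r_p·cos α = 75.943000·cos 14.745° = 73.442057
roll angle φ = 10.655° = 0.18596483 rad
x = r_b·(cos φ + φ·sin φ) = 74.701019
y = r_b·(sin φ − φ·cos φ) = 0.156897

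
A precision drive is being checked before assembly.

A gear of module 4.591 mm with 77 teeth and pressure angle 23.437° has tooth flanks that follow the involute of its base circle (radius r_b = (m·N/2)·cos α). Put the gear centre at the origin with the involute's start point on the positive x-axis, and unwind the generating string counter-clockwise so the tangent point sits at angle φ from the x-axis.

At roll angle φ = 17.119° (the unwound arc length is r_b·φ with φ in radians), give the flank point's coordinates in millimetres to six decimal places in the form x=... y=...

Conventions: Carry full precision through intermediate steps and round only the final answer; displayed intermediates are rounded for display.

x=169.248828 y=1.429016

recognized (one wheel, involute flank): single-mesh tooth geometry, m = 4.591, N = 77
pitch radius r_p = m·N/2 = 4.591·77/2 = 176.753500
base radius r_b = r_p·cos α = 176.753500·cos 23.437° = 162.170977
roll angle φ = 17.119° = 0.29878291 rad
x = r_b·(cos φ + φ·sin φ) = 169.248828
y = r_b·(sin φ − φ·cos φ) = 1.429016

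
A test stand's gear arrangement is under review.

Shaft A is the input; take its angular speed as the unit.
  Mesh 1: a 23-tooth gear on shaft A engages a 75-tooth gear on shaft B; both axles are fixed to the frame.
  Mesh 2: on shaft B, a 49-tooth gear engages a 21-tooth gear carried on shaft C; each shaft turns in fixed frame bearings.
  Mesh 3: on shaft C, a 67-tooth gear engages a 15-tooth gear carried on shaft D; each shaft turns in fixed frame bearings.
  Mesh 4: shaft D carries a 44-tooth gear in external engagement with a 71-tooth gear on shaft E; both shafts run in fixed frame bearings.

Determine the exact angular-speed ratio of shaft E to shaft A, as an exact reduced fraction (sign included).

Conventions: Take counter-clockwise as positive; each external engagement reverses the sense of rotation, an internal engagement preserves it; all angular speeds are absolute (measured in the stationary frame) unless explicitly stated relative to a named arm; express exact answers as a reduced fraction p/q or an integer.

474628/239625

class = fixed-axis compound train [4 meshes; 4 ratios multiply, 4 sense flips]
mesh 1 [23T→75T]: running ratio 23/75, sense −
mesh 2 [49T→21T]: running ratio 161/225, sense +
mesh 3 [67T→15T]: running ratio 10787/3375, sense −
mesh 4 [44T→71T]: running ratio 474628/239625, sense +
ω_out/ω_in = 474628/239625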